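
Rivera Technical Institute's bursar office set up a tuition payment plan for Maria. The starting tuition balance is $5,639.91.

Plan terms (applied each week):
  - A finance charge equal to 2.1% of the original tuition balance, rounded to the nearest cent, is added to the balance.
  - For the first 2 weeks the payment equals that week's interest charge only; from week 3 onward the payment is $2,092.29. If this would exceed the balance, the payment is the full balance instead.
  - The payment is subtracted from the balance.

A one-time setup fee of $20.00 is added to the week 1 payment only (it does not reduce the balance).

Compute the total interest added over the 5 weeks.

Week 1: $5,639.91 +$118.44 interest = $5,758.35; pay $118.44 (+ $20.00 fee) → $5,639.91
Week 2: $5,639.91 +$118.44 interest = $5,758.35; pay $118.44 → $5,639.91
Week 3: $5,639.91 +$118.44 interest = $5,758.35; pay $2,092.29 → $3,666.06
Week 4: $3,666.06 +$118.44 interest = $3,784.50; pay $2,092.29 → $1,692.21
Week 5: $1,692.21 +$118.44 interest = $1,810.65; pay $1,810.65 → $0.00
Total interest: $118.44 + $118.44 + $118.44 + $118.44 + $118.44 = $592.20

$592.20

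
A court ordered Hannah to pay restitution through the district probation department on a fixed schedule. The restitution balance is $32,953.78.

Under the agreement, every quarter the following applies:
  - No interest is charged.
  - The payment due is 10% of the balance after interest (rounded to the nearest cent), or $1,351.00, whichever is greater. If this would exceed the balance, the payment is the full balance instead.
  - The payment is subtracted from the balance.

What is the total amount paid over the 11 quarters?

Quarter 1: $32,953.78 − $3,295.38 → $29,658.40
Quarter 2: $29,658.40 − $2,965.84 → $26,692.56
Quarter 3: $26,692.56 − $2,669.26 → $24,023.30
Quarter 4: $24,023.30 − $2,402.33 → $21,620.97
Quarter 5: $21,620.97 − $2,162.10 → $19,458.87
Quarter 6: $19,458.87 − $1,945.89 → $17,512.98
Quarter 7: $17,512.98 − $1,751.30 → $15,761.68
Quarter 8: $15,761.68 − $1,576.17 → $14,185.51
Quarter 9: $14,185.51 − $1,418.55 → $12,766.96
Quarter 10: $12,766.96 − $1,351.00 → $11,415.96
Quarter 11: $11,415.96 − $1,351.00 → $10,064.96
Total paid: $22,888.82

$22,888.82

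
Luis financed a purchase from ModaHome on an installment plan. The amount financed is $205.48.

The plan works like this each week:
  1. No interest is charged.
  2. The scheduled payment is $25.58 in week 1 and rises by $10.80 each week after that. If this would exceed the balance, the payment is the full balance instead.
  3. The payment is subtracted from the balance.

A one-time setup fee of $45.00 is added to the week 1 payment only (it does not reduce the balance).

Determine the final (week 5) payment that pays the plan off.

Week 1: $205.48 − $25.58 (+ $45.00 fee) → $179.90
Week 2: $179.90 − $36.38 → $143.52
Week 3: $143.52 − $47.18 → $96.34
Week 4: $96.34 − $57.98 → $38.36
Week 5: $38.36 − $38.36 → $0.00

$38.36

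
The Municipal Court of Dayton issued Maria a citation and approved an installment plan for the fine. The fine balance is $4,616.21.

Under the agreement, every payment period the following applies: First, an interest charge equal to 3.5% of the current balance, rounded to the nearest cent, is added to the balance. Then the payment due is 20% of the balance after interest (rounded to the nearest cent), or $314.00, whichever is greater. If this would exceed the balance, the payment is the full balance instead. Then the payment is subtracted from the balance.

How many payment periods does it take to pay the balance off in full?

12

Payment period 1: $4,616.21 +$161.57 interest = $4,777.78; pay $955.56 → $3,822.22
Payment period 2: $3,822.22 +$133.78 interest = $3,956.00; pay $791.20 → $3,164.80
Payment period 3: $3,164.80 +$110.77 interest = $3,275.57; pay $655.11 → $2,620.46
Payment period 4: $2,620.46 +$91.72 interest = $2,712.18; pay $542.44 → $2,169.74
Payment period 5: $2,169.74 +$75.94 interest = $2,245.68; pay $449.14 → $1,796.54
Payment period 6: $1,796.54 +$62.88 interest = $1,859.42; pay $371.88 → $1,487.54
Payment period 7: $1,487.54 +$52.06 interest = $1,539.60; pay $314.00 → $1,225.60
Payment period 8: $1,225.60 +$42.90 interest = $1,268.50; pay $314.00 → $954.50
Payment period 9: $954.50 +$33.41 interest = $987.91; pay $314.00 → $673.91
Payment period 10: $673.91 +$23.59 interest = $697.50; pay $314.00 → $383.50
Payment period 11: $383.50 +$13.42 interest = $396.92; pay $314.00 → $82.92
Payment period 12: $82.92 +$2.90 interest = $85.82; pay $85.82 → $0.00
Balance reaches $0.00 in payment period 12.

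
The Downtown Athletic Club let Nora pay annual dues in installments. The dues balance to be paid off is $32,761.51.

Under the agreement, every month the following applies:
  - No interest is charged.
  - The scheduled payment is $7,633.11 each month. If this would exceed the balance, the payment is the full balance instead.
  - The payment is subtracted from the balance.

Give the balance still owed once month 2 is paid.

$17,495.29

Month 1: $32,761.51 − $7,633.11 → $25,128.40
Month 2: $25,128.40 − $7,633.11 → $17,495.29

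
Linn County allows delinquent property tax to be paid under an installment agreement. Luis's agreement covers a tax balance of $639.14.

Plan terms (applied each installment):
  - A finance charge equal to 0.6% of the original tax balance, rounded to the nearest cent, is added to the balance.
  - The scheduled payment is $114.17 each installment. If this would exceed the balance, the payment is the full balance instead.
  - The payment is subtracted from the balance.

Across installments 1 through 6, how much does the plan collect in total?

$662.12

# | Opening | Interest | Payment | End bal
1 | $639.14 | $3.83 | $114.17 | $528.80
2 | $528.80 | $3.83 | $114.17 | $418.46
3 | $418.46 | $3.83 | $114.17 | $308.12
4 | $308.12 | $3.83 | $114.17 | $197.78
5 | $197.78 | $3.83 | $114.17 | $87.44
6 | $87.44 | $3.83 | $91.27 | $0.00
Total paid: $662.12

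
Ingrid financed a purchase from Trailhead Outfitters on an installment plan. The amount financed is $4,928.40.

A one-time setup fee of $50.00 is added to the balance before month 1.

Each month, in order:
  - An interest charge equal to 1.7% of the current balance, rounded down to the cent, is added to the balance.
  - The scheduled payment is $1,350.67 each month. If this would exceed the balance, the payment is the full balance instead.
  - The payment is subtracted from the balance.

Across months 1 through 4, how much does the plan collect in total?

Month 1: opening $4,978.40; interest $84.63 → $5,063.03; payment $1,350.67; balance $3,712.36
Month 2: opening $3,712.36; interest $63.11 → $3,775.47; payment $1,350.67; balance $2,424.80
Month 3: opening $2,424.80; interest $41.22 → $2,466.02; payment $1,350.67; balance $1,115.35
Month 4: opening $1,115.35; interest $18.96 → $1,134.31; payment $1,134.31; balance $0.00
Total paid: $5,186.32

$5,186.32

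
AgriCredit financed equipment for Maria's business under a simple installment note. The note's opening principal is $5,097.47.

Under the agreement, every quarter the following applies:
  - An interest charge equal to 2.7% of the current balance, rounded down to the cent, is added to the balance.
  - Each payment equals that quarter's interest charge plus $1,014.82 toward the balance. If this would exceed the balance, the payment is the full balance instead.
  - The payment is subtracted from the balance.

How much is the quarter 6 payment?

$24.00

# | Opening | Interest | Payment | End bal
1 | $5,097.47 | $137.63 | $1,152.45 | $4,082.65
2 | $4,082.65 | $110.23 | $1,125.05 | $3,067.83
3 | $3,067.83 | $82.83 | $1,097.65 | $2,053.01
4 | $2,053.01 | $55.43 | $1,070.25 | $1,038.19
5 | $1,038.19 | $28.03 | $1,042.85 | $23.37
6 | $23.37 | $0.63 | $24.00 | $0.00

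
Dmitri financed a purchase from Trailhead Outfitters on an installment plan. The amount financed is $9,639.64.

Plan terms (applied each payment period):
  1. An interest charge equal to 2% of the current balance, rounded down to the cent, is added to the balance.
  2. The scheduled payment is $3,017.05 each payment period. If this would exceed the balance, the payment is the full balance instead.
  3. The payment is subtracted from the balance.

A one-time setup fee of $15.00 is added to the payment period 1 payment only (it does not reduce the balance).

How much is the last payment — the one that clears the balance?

# | Opening | Interest | Payment | Fee | End bal
1 | $9,639.64 | $192.79 | $3,017.05 | $15.00 | $6,815.38
2 | $6,815.38 | $136.30 | $3,017.05 | — | $3,934.63
3 | $3,934.63 | $78.69 | $3,017.05 | — | $996.27
4 | $996.27 | $19.92 | $1,016.19 | — | $0.00

$1,016.19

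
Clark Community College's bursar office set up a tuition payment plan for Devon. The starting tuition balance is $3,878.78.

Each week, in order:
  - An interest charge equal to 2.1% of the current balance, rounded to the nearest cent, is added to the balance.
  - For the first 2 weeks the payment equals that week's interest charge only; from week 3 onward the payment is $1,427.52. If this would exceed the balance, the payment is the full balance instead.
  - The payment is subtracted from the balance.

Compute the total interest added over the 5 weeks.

$321.87

Week 1: $3,878.78 +$81.45 interest = $3,960.23; pay $81.45 → $3,878.78
Week 2: $3,878.78 +$81.45 interest = $3,960.23; pay $81.45 → $3,878.78
Week 3: $3,878.78 +$81.45 interest = $3,960.23; pay $1,427.52 → $2,532.71
Week 4: $2,532.71 +$53.19 interest = $2,585.90; pay $1,427.52 → $1,158.38
Week 5: $1,158.38 +$24.33 interest = $1,182.71; pay $1,182.71 → $0.00
Total interest: $81.45 + $81.45 + $81.45 + $53.19 + $24.33 = $321.87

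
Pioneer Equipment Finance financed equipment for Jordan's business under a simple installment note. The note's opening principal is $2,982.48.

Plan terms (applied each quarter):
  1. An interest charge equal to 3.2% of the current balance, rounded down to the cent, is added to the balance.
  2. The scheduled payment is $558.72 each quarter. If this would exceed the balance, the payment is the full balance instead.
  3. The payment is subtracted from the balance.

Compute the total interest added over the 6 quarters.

$340.51

# | Opening | Interest | Payment | End bal
1 | $2,982.48 | $95.43 | $558.72 | $2,519.19
2 | $2,519.19 | $80.61 | $558.72 | $2,041.08
3 | $2,041.08 | $65.31 | $558.72 | $1,547.67
4 | $1,547.67 | $49.52 | $558.72 | $1,038.47
5 | $1,038.47 | $33.23 | $558.72 | $512.98
6 | $512.98 | $16.41 | $529.39 | $0.00
Total interest: $95.43 + $80.61 + $65.31 + $49.52 + $33.23 + $16.41 = $340.51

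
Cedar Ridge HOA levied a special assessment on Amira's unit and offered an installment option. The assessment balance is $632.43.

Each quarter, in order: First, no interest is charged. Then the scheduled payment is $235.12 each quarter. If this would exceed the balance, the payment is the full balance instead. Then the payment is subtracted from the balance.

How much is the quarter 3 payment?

$162.19

Quarter 1: $632.43 − $235.12 → $397.31
Quarter 2: $397.31 − $235.12 → $162.19
Quarter 3: $162.19 − $162.19 → $0.00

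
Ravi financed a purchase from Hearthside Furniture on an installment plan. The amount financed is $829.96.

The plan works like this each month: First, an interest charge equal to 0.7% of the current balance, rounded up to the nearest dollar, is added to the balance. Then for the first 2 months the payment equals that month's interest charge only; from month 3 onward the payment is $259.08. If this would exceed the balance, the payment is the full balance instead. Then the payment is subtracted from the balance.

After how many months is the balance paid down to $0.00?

Month 1: $829.96 +$6.00 interest = $835.96; pay $6.00 → $829.96
Month 2: $829.96 +$6.00 interest = $835.96; pay $6.00 → $829.96
Month 3: $829.96 +$6.00 interest = $835.96; pay $259.08 → $576.88
Month 4: $576.88 +$5.00 interest = $581.88; pay $259.08 → $322.80
Month 5: $322.80 +$3.00 interest = $325.80; pay $259.08 → $66.72
Month 6: $66.72 +$1.00 interest = $67.72; pay $67.72 → $0.00
Balance reaches $0.00 in month 6.

6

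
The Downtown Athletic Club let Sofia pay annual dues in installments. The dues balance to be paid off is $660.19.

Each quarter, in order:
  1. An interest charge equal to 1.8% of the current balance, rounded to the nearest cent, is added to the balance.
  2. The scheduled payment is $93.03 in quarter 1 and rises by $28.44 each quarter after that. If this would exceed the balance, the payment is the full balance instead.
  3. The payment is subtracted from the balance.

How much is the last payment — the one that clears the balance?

Quarter 1: opening $660.19; interest $11.88 → $672.07; payment $93.03; balance $579.04
Quarter 2: opening $579.04; interest $10.42 → $589.46; payment $121.47; balance $467.99
Quarter 3: opening $467.99; interest $8.42 → $476.41; payment $149.91; balance $326.50
Quarter 4: opening $326.50; interest $5.88 → $332.38; payment $178.35; balance $154.03
Quarter 5: opening $154.03; interest $2.77 → $156.80; payment $156.80; balance $0.00

$156.80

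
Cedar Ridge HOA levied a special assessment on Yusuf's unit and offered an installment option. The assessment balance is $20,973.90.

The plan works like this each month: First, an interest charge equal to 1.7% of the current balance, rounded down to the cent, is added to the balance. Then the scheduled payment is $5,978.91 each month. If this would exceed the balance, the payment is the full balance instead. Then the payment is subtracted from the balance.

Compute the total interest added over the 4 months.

$846.20

# | Opening | Interest | Payment | End bal
1 | $20,973.90 | $356.55 | $5,978.91 | $15,351.54
2 | $15,351.54 | $260.97 | $5,978.91 | $9,633.60
3 | $9,633.60 | $163.77 | $5,978.91 | $3,818.46
4 | $3,818.46 | $64.91 | $3,883.37 | $0.00
Total interest: $356.55 + $260.97 + $163.77 + $64.91 = $846.20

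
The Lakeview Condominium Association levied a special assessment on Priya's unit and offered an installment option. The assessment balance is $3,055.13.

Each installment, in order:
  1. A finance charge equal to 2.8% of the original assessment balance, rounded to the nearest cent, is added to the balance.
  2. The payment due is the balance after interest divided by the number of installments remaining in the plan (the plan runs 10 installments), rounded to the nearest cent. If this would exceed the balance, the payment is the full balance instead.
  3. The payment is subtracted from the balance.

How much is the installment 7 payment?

Installment 1: $3,055.13 +$85.54 interest = $3,140.67; pay $314.07 → $2,826.60
Installment 2: $2,826.60 +$85.54 interest = $2,912.14; pay $323.57 → $2,588.57
Installment 3: $2,588.57 +$85.54 interest = $2,674.11; pay $334.26 → $2,339.85
Installment 4: $2,339.85 +$85.54 interest = $2,425.39; pay $346.48 → $2,078.91
Installment 5: $2,078.91 +$85.54 interest = $2,164.45; pay $360.74 → $1,803.71
Installment 6: $1,803.71 +$85.54 interest = $1,889.25; pay $377.85 → $1,511.40
Installment 7: $1,511.40 +$85.54 interest = $1,596.94; pay $399.24 → $1,197.70

$399.24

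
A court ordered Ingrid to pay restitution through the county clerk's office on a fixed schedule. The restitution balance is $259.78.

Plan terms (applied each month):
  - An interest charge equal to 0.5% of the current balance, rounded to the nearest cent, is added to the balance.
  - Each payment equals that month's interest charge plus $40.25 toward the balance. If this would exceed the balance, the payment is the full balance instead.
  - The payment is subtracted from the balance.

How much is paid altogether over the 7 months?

$264.65

Month 1: $259.78 +$1.30 interest = $261.08; pay $41.55 → $219.53
Month 2: $219.53 +$1.10 interest = $220.63; pay $41.35 → $179.28
Month 3: $179.28 +$0.90 interest = $180.18; pay $41.15 → $139.03
Month 4: $139.03 +$0.70 interest = $139.73; pay $40.95 → $98.78
Month 5: $98.78 +$0.49 interest = $99.27; pay $40.74 → $58.53
Month 6: $58.53 +$0.29 interest = $58.82; pay $40.54 → $18.28
Month 7: $18.28 +$0.09 interest = $18.37; pay $18.37 → $0.00
Total paid: $264.65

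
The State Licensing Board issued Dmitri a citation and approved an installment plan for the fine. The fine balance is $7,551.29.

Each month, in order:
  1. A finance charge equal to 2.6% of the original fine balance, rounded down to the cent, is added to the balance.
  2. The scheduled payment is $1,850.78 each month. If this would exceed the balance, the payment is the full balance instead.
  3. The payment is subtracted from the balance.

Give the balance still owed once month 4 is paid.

# | Opening | Interest | Payment | End bal
1 | $7,551.29 | $196.33 | $1,850.78 | $5,896.84
2 | $5,896.84 | $196.33 | $1,850.78 | $4,242.39
3 | $4,242.39 | $196.33 | $1,850.78 | $2,587.94
4 | $2,587.94 | $196.33 | $1,850.78 | $933.49

$933.49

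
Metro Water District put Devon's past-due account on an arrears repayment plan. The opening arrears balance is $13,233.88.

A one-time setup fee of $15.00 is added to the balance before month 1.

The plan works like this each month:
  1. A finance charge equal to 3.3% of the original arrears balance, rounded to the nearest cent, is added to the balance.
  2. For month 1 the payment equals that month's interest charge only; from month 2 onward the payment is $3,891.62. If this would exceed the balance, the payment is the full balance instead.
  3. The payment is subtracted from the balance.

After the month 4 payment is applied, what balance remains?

$2,884.18

# | Opening | Interest | Payment | End bal
1 | $13,248.88 | $436.72 | $436.72 | $13,248.88
2 | $13,248.88 | $436.72 | $3,891.62 | $9,793.98
3 | $9,793.98 | $436.72 | $3,891.62 | $6,339.08
4 | $6,339.08 | $436.72 | $3,891.62 | $2,884.18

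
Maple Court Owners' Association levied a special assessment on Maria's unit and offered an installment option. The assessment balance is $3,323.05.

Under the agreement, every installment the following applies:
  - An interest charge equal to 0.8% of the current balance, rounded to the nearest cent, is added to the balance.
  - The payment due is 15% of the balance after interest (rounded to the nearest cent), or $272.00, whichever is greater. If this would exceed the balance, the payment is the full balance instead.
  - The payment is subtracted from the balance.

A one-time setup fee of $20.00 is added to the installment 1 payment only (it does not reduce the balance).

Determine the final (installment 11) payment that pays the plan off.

# | Opening | Interest | Payment | Fee | End bal
1 | $3,323.05 | $26.58 | $502.44 | $20.00 | $2,847.19
2 | $2,847.19 | $22.78 | $430.50 | — | $2,439.47
3 | $2,439.47 | $19.52 | $368.85 | — | $2,090.14
4 | $2,090.14 | $16.72 | $316.03 | — | $1,790.83
5 | $1,790.83 | $14.33 | $272.00 | — | $1,533.16
6 | $1,533.16 | $12.27 | $272.00 | — | $1,273.43
7 | $1,273.43 | $10.19 | $272.00 | — | $1,011.62
8 | $1,011.62 | $8.09 | $272.00 | — | $747.71
9 | $747.71 | $5.98 | $272.00 | — | $481.69
10 | $481.69 | $3.85 | $272.00 | — | $213.54
11 | $213.54 | $1.71 | $215.25 | — | $0.00

$215.25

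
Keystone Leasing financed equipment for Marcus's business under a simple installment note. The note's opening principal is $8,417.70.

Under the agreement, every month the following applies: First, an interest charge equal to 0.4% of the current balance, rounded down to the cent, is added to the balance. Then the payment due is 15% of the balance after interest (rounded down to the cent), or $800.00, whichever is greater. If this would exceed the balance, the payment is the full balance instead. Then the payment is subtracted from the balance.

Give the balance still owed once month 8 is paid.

$1,305.14

# | Opening | Interest | Payment | End bal
1 | $8,417.70 | $33.67 | $1,267.70 | $7,183.67
2 | $7,183.67 | $28.73 | $1,081.86 | $6,130.54
3 | $6,130.54 | $24.52 | $923.25 | $5,231.81
4 | $5,231.81 | $20.92 | $800.00 | $4,452.73
5 | $4,452.73 | $17.81 | $800.00 | $3,670.54
6 | $3,670.54 | $14.68 | $800.00 | $2,885.22
7 | $2,885.22 | $11.54 | $800.00 | $2,096.76
8 | $2,096.76 | $8.38 | $800.00 | $1,305.14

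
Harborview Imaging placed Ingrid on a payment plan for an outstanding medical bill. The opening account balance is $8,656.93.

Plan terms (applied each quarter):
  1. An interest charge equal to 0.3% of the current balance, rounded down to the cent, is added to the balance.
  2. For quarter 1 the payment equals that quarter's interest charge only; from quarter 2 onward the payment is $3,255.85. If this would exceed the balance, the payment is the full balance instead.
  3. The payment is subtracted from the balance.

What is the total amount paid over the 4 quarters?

$8,731.71

Quarter 1: opening $8,656.93; interest $25.97 → $8,682.90; payment $25.97; balance $8,656.93
Quarter 2: opening $8,656.93; interest $25.97 → $8,682.90; payment $3,255.85; balance $5,427.05
Quarter 3: opening $5,427.05; interest $16.28 → $5,443.33; payment $3,255.85; balance $2,187.48
Quarter 4: opening $2,187.48; interest $6.56 → $2,194.04; payment $2,194.04; balance $0.00
Total paid: $8,731.71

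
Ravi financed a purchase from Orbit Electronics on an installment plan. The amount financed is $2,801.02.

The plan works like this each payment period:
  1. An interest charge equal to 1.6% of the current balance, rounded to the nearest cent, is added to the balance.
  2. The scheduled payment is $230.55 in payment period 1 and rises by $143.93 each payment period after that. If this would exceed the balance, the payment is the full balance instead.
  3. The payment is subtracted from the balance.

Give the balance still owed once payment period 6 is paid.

$0.00

Payment period 1: opening $2,801.02; interest $44.82 → $2,845.84; payment $230.55; balance $2,615.29
Payment period 2: opening $2,615.29; interest $41.84 → $2,657.13; payment $374.48; balance $2,282.65
Payment period 3: opening $2,282.65; interest $36.52 → $2,319.17; payment $518.41; balance $1,800.76
Payment period 4: opening $1,800.76; interest $28.81 → $1,829.57; payment $662.34; balance $1,167.23
Payment period 5: opening $1,167.23; interest $18.68 → $1,185.91; payment $806.27; balance $379.64
Payment period 6: opening $379.64; interest $6.07 → $385.71; payment $385.71; balance $0.00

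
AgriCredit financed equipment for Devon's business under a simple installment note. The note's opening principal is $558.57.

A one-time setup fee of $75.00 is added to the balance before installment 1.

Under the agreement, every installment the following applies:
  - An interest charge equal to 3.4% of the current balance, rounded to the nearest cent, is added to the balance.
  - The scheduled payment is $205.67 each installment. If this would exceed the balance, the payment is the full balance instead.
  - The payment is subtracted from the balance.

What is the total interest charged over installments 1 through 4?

Installment 1: opening $633.57; interest $21.54 → $655.11; payment $205.67; balance $449.44
Installment 2: opening $449.44; interest $15.28 → $464.72; payment $205.67; balance $259.05
Installment 3: opening $259.05; interest $8.81 → $267.86; payment $205.67; balance $62.19
Installment 4: opening $62.19; interest $2.11 → $64.30; payment $64.30; balance $0.00
Total interest: $21.54 + $15.28 + $8.81 + $2.11 = $47.74

$47.74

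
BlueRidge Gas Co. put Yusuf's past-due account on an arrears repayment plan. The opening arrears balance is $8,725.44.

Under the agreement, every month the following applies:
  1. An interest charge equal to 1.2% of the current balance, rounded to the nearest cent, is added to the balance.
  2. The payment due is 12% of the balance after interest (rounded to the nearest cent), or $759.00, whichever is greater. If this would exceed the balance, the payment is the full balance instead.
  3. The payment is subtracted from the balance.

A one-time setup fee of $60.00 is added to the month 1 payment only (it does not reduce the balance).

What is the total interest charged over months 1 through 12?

Month 1: $8,725.44 +$104.71 interest = $8,830.15; pay $1,059.62 (+ $60.00 fee) → $7,770.53
Month 2: $7,770.53 +$93.25 interest = $7,863.78; pay $943.65 → $6,920.13
Month 3: $6,920.13 +$83.04 interest = $7,003.17; pay $840.38 → $6,162.79
Month 4: $6,162.79 +$73.95 interest = $6,236.74; pay $759.00 → $5,477.74
Month 5: $5,477.74 +$65.73 interest = $5,543.47; pay $759.00 → $4,784.47
Month 6: $4,784.47 +$57.41 interest = $4,841.88; pay $759.00 → $4,082.88
Month 7: $4,082.88 +$48.99 interest = $4,131.87; pay $759.00 → $3,372.87
Month 8: $3,372.87 +$40.47 interest = $3,413.34; pay $759.00 → $2,654.34
Month 9: $2,654.34 +$31.85 interest = $2,686.19; pay $759.00 → $1,927.19
Month 10: $1,927.19 +$23.13 interest = $1,950.32; pay $759.00 → $1,191.32
Month 11: $1,191.32 +$14.30 interest = $1,205.62; pay $759.00 → $446.62
Month 12: $446.62 +$5.36 interest = $451.98; pay $451.98 → $0.00
Total interest: $104.71 + $93.25 + $83.04 + $73.95 + $65.73 + $57.41 + $48.99 + $40.47 + $31.85 + $23.13 + $14.30 + $5.36 = $642.19

$642.19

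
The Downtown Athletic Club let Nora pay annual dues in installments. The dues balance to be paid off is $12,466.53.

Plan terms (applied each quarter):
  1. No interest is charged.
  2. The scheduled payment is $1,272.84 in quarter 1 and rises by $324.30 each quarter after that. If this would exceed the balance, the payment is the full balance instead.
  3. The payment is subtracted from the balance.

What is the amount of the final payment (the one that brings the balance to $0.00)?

$2,859.33

Quarter 1: $12,466.53 − $1,272.84 → $11,193.69
Quarter 2: $11,193.69 − $1,597.14 → $9,596.55
Quarter 3: $9,596.55 − $1,921.44 → $7,675.11
Quarter 4: $7,675.11 − $2,245.74 → $5,429.37
Quarter 5: $5,429.37 − $2,570.04 → $2,859.33
Quarter 6: $2,859.33 − $2,859.33 → $0.00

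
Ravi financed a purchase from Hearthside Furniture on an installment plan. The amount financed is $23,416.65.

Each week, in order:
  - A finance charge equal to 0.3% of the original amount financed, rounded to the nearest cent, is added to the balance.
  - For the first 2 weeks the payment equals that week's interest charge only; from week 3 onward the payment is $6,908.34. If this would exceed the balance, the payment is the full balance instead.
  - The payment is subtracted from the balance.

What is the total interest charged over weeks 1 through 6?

Week 1: opening $23,416.65; interest $70.25 → $23,486.90; payment $70.25; balance $23,416.65
Week 2: opening $23,416.65; interest $70.25 → $23,486.90; payment $70.25; balance $23,416.65
Week 3: opening $23,416.65; interest $70.25 → $23,486.90; payment $6,908.34; balance $16,578.56
Week 4: opening $16,578.56; interest $70.25 → $16,648.81; payment $6,908.34; balance $9,740.47
Week 5: opening $9,740.47; interest $70.25 → $9,810.72; payment $6,908.34; balance $2,902.38
Week 6: opening $2,902.38; interest $70.25 → $2,972.63; payment $2,972.63; balance $0.00
Total interest: $70.25 + $70.25 + $70.25 + $70.25 + $70.25 + $70.25 = $421.50

$421.50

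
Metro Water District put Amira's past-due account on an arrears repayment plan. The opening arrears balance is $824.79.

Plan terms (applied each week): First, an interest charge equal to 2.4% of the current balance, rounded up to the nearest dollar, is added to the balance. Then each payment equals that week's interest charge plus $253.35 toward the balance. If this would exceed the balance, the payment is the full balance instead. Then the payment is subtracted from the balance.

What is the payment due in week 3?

$261.35

# | Opening | Interest | Payment | End bal
1 | $824.79 | $20.00 | $273.35 | $571.44
2 | $571.44 | $14.00 | $267.35 | $318.09
3 | $318.09 | $8.00 | $261.35 | $64.74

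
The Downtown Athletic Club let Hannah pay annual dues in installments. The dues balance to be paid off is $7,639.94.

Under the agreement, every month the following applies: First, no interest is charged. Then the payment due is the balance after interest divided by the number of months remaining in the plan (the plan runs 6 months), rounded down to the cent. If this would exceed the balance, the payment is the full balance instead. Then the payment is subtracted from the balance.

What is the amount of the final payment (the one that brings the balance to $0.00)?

# | Opening | Payment | End bal
1 | $7,639.94 | $1,273.32 | $6,366.62
2 | $6,366.62 | $1,273.32 | $5,093.30
3 | $5,093.30 | $1,273.32 | $3,819.98
4 | $3,819.98 | $1,273.32 | $2,546.66
5 | $2,546.66 | $1,273.33 | $1,273.33
6 | $1,273.33 | $1,273.33 | $0.00

$1,273.33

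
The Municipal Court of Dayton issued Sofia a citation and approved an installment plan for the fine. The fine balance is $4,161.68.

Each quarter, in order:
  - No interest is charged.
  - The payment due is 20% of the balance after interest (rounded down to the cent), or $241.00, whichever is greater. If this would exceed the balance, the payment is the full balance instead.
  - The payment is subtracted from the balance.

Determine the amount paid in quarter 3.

Quarter 1: opening $4,161.68; payment $832.33; balance $3,329.35
Quarter 2: opening $3,329.35; payment $665.87; balance $2,663.48
Quarter 3: opening $2,663.48; payment $532.69; balance $2,130.79

$532.69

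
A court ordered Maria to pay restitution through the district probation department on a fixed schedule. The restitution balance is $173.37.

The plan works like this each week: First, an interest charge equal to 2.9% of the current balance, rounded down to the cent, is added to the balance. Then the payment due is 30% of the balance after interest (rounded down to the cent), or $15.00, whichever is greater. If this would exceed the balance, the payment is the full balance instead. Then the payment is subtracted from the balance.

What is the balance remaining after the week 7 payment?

$4.52

Week 1: opening $173.37; interest $5.02 → $178.39; payment $53.51; balance $124.88
Week 2: opening $124.88; interest $3.62 → $128.50; payment $38.55; balance $89.95
Week 3: opening $89.95; interest $2.60 → $92.55; payment $27.76; balance $64.79
Week 4: opening $64.79; interest $1.87 → $66.66; payment $19.99; balance $46.67
Week 5: opening $46.67; interest $1.35 → $48.02; payment $15.00; balance $33.02
Week 6: opening $33.02; interest $0.95 → $33.97; payment $15.00; balance $18.97
Week 7: opening $18.97; interest $0.55 → $19.52; payment $15.00; balance $4.52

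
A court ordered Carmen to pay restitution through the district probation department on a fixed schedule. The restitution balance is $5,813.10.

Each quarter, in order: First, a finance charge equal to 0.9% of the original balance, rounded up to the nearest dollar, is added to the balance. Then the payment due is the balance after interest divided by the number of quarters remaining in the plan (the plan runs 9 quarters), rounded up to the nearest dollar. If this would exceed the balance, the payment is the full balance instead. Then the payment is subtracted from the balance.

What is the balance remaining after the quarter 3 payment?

# | Opening | Interest | Payment | End bal
1 | $5,813.10 | $53.00 | $652.00 | $5,214.10
2 | $5,214.10 | $53.00 | $659.00 | $4,608.10
3 | $4,608.10 | $53.00 | $666.00 | $3,995.10

$3,995.10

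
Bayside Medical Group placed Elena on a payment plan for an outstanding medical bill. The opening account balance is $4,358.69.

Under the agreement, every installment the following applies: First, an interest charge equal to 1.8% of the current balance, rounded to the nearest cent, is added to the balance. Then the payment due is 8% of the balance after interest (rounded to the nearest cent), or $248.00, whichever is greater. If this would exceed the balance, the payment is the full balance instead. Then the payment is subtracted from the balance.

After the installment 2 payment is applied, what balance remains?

Installment 1: $4,358.69 +$78.46 interest = $4,437.15; pay $354.97 → $4,082.18
Installment 2: $4,082.18 +$73.48 interest = $4,155.66; pay $332.45 → $3,823.21

$3,823.21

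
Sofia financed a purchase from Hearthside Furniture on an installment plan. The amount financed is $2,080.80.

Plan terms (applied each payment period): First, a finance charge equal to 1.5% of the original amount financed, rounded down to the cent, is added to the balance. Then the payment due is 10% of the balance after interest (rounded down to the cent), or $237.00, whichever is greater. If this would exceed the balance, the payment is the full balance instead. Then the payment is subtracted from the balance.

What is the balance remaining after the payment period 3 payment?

$1,463.43

Payment period 1: opening $2,080.80; interest $31.21 → $2,112.01; payment $237.00; balance $1,875.01
Payment period 2: opening $1,875.01; interest $31.21 → $1,906.22; payment $237.00; balance $1,669.22
Payment period 3: opening $1,669.22; interest $31.21 → $1,700.43; payment $237.00; balance $1,463.43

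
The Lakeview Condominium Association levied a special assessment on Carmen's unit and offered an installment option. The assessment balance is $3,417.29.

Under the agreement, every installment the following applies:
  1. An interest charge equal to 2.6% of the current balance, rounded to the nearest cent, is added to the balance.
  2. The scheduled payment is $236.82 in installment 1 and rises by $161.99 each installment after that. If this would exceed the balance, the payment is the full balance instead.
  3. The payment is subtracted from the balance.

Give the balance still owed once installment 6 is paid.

$0.00

Installment 1: $3,417.29 +$88.85 interest = $3,506.14; pay $236.82 → $3,269.32
Installment 2: $3,269.32 +$85.00 interest = $3,354.32; pay $398.81 → $2,955.51
Installment 3: $2,955.51 +$76.84 interest = $3,032.35; pay $560.80 → $2,471.55
Installment 4: $2,471.55 +$64.26 interest = $2,535.81; pay $722.79 → $1,813.02
Installment 5: $1,813.02 +$47.14 interest = $1,860.16; pay $884.78 → $975.38
Installment 6: $975.38 +$25.36 interest = $1,000.74; pay $1,000.74 → $0.00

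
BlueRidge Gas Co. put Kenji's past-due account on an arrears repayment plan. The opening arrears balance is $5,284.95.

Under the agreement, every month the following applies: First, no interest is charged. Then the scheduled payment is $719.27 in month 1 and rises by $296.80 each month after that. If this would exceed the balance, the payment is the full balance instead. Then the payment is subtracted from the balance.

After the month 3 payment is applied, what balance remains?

$2,236.74

# | Opening | Payment | End bal
1 | $5,284.95 | $719.27 | $4,565.68
2 | $4,565.68 | $1,016.07 | $3,549.61
3 | $3,549.61 | $1,312.87 | $2,236.74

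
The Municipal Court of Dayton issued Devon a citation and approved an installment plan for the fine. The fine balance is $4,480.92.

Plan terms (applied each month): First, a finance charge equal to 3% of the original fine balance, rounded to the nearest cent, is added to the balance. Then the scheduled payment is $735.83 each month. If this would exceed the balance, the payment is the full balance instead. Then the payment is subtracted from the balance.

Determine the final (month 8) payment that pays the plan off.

Month 1: opening $4,480.92; interest $134.43 → $4,615.35; payment $735.83; balance $3,879.52
Month 2: opening $3,879.52; interest $134.43 → $4,013.95; payment $735.83; balance $3,278.12
Month 3: opening $3,278.12; interest $134.43 → $3,412.55; payment $735.83; balance $2,676.72
Month 4: opening $2,676.72; interest $134.43 → $2,811.15; payment $735.83; balance $2,075.32
Month 5: opening $2,075.32; interest $134.43 → $2,209.75; payment $735.83; balance $1,473.92
Month 6: opening $1,473.92; interest $134.43 → $1,608.35; payment $735.83; balance $872.52
Month 7: opening $872.52; interest $134.43 → $1,006.95; payment $735.83; balance $271.12
Month 8: opening $271.12; interest $134.43 → $405.55; payment $405.55; balance $0.00

$405.55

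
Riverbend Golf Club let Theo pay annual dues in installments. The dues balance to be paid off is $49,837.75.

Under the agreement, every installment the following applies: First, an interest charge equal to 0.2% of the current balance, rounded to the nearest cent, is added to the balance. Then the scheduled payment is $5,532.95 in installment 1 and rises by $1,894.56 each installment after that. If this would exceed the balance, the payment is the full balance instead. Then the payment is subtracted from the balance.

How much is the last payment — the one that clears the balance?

$3,586.13

# | Opening | Interest | Payment | End bal
1 | $49,837.75 | $99.68 | $5,532.95 | $44,404.48
2 | $44,404.48 | $88.81 | $7,427.51 | $37,065.78
3 | $37,065.78 | $74.13 | $9,322.07 | $27,817.84
4 | $27,817.84 | $55.64 | $11,216.63 | $16,656.85
5 | $16,656.85 | $33.31 | $13,111.19 | $3,578.97
6 | $3,578.97 | $7.16 | $3,586.13 | $0.00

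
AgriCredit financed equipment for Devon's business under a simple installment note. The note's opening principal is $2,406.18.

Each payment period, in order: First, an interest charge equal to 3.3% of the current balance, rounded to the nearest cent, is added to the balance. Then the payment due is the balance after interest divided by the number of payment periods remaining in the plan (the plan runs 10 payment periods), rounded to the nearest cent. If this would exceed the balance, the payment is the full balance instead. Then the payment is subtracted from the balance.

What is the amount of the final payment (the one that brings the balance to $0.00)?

Payment period 1: $2,406.18 +$79.40 interest = $2,485.58; pay $248.56 → $2,237.02
Payment period 2: $2,237.02 +$73.82 interest = $2,310.84; pay $256.76 → $2,054.08
Payment period 3: $2,054.08 +$67.78 interest = $2,121.86; pay $265.23 → $1,856.63
Payment period 4: $1,856.63 +$61.27 interest = $1,917.90; pay $273.99 → $1,643.91
Payment period 5: $1,643.91 +$54.25 interest = $1,698.16; pay $283.03 → $1,415.13
Payment period 6: $1,415.13 +$46.70 interest = $1,461.83; pay $292.37 → $1,169.46
Payment period 7: $1,169.46 +$38.59 interest = $1,208.05; pay $302.01 → $906.04
Payment period 8: $906.04 +$29.90 interest = $935.94; pay $311.98 → $623.96
Payment period 9: $623.96 +$20.59 interest = $644.55; pay $322.28 → $322.27
Payment period 10: $322.27 +$10.63 interest = $332.90; pay $332.90 → $0.00

$332.90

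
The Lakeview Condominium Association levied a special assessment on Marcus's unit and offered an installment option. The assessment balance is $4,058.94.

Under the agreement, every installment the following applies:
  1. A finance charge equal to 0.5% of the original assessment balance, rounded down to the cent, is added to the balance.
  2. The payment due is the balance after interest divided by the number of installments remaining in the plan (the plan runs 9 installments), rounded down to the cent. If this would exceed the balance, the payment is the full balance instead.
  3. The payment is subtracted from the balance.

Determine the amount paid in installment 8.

$488.11

Installment 1: $4,058.94 +$20.29 interest = $4,079.23; pay $453.24 → $3,625.99
Installment 2: $3,625.99 +$20.29 interest = $3,646.28; pay $455.78 → $3,190.50
Installment 3: $3,190.50 +$20.29 interest = $3,210.79; pay $458.68 → $2,752.11
Installment 4: $2,752.11 +$20.29 interest = $2,772.40; pay $462.06 → $2,310.34
Installment 5: $2,310.34 +$20.29 interest = $2,330.63; pay $466.12 → $1,864.51
Installment 6: $1,864.51 +$20.29 interest = $1,884.80; pay $471.20 → $1,413.60
Installment 7: $1,413.60 +$20.29 interest = $1,433.89; pay $477.96 → $955.93
Installment 8: $955.93 +$20.29 interest = $976.22; pay $488.11 → $488.11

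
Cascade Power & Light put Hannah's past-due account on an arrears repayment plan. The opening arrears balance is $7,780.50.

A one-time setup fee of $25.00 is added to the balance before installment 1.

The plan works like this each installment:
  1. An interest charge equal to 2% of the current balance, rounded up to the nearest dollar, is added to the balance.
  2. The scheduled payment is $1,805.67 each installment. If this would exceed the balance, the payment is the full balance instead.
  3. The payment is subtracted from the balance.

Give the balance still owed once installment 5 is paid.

Installment 1: $7,805.50 +$157.00 interest = $7,962.50; pay $1,805.67 → $6,156.83
Installment 2: $6,156.83 +$124.00 interest = $6,280.83; pay $1,805.67 → $4,475.16
Installment 3: $4,475.16 +$90.00 interest = $4,565.16; pay $1,805.67 → $2,759.49
Installment 4: $2,759.49 +$56.00 interest = $2,815.49; pay $1,805.67 → $1,009.82
Installment 5: $1,009.82 +$21.00 interest = $1,030.82; pay $1,030.82 → $0.00

$0.00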